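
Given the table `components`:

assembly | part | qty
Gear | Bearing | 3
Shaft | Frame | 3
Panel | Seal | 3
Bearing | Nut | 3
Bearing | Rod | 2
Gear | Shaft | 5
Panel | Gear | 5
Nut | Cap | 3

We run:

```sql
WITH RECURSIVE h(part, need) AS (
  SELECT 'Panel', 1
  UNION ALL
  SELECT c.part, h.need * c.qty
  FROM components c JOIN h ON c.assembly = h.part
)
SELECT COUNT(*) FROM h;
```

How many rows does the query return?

9

Base: (Panel, need=1).
Iteration 1: components of {Panel} -> Gear = 1*5 = 5, Seal = 1*3 = 3.
Iteration 2: components of {Gear,Seal} -> Bearing = 5*3 = 15, Shaft = 5*5 = 25.
Iteration 3: components of {Bearing,Shaft} -> Frame = 25*3 = 75, Nut = 15*3 = 45, Rod = 15*2 = 30.
Iteration 4: components of {Frame,Nut,Rod} -> Cap = 45*3 = 135.
Iteration 5: no further components; recursion stops.
Total rows emitted: 9.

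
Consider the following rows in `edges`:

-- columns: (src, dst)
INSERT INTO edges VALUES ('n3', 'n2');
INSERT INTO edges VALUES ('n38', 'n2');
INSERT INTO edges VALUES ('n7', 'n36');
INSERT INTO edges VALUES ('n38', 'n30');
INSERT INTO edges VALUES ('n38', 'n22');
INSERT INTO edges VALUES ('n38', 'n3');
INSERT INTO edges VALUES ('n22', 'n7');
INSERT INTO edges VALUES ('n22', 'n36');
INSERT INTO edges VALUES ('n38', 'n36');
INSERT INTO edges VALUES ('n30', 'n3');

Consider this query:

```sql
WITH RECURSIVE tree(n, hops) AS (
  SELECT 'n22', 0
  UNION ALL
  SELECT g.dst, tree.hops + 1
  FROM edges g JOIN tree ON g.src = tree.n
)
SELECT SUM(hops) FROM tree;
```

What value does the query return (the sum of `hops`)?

4

Base: (n22, hops=0).
Iteration 1: edges from {n22} -> (n36, hops=1), (n7, hops=1).
Iteration 2: edges from {n36,n7} -> (n36, hops=2).
Iteration 3: no outgoing edges from {n36}; recursion stops.
SUM(hops) = 0 + 1 + 1 + 2 = 4.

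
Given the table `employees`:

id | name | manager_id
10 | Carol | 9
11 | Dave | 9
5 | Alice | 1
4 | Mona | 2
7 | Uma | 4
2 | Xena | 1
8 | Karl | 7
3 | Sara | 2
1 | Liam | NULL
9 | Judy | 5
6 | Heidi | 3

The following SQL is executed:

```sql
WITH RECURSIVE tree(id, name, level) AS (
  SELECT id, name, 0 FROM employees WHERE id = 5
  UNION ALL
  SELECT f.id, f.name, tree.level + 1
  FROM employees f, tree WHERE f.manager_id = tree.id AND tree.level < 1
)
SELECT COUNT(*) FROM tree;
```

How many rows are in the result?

Base: id=5 (Alice) at level 0.
Iteration 1: rows with manager_id in {5} -> Judy (id 9, level 1).
Iteration 2: level < 1 fails for all current rows; recursion stops.
Total rows emitted: 2.

2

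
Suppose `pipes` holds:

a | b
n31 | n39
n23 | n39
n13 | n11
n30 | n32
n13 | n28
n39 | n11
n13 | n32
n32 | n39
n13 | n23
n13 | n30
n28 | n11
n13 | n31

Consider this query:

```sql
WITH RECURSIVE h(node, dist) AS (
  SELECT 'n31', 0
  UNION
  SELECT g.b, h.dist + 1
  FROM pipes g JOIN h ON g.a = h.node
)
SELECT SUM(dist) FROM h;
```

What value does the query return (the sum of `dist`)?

3

Base: (n31, dist=0).
Iteration 1: edges from {n31} -> (n39, dist=1).
Iteration 2: edges from {n39} -> (n11, dist=2).
Iteration 3: no outgoing edges from {n11}; recursion stops.
SUM(dist) = 0 + 1 + 2 = 3.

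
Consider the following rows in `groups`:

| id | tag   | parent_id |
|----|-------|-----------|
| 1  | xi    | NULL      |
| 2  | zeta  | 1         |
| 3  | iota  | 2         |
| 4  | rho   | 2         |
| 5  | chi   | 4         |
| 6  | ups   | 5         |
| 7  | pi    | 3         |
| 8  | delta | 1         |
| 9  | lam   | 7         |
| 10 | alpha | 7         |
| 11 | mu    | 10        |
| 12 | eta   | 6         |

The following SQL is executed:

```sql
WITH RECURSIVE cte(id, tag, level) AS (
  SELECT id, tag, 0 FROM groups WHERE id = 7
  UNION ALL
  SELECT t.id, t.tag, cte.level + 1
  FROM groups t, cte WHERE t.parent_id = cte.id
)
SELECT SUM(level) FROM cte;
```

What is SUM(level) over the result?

4

Base: id=7 (pi) at level 0.
Iteration 1: rows with parent_id in {7} -> lam (id 9, level 1), alpha (id 10, level 1).
Iteration 2: rows with parent_id in {9,10} -> mu (id 11, level 2).
Iteration 3: no rows with parent_id in {11}; recursion stops.
SUM(level) = 0 + 1 + 1 + 2 = 4.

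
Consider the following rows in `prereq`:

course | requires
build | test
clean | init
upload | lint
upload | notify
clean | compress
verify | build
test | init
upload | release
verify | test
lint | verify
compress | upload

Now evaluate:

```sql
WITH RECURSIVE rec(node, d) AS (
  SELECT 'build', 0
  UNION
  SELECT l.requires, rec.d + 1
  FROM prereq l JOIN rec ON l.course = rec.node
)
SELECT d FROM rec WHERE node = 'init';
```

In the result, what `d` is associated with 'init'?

Base: (build, d=0).
Iteration 1: edges from {build} -> (test, d=1).
Iteration 2: edges from {test} -> (init, d=2).
Iteration 3: no outgoing edges from {init}; recursion stops.

2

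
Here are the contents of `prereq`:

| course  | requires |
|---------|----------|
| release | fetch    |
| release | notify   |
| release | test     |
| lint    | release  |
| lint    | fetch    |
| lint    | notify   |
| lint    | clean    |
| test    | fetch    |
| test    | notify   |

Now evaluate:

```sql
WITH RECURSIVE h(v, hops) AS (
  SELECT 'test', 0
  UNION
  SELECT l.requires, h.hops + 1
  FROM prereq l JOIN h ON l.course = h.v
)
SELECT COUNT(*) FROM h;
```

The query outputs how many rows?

Base: (test, hops=0).
Iteration 1: edges from {test} -> (fetch, hops=1), (notify, hops=1).
Iteration 2: no outgoing edges from {fetch,notify}; recursion stops.
Total rows emitted: 3.

3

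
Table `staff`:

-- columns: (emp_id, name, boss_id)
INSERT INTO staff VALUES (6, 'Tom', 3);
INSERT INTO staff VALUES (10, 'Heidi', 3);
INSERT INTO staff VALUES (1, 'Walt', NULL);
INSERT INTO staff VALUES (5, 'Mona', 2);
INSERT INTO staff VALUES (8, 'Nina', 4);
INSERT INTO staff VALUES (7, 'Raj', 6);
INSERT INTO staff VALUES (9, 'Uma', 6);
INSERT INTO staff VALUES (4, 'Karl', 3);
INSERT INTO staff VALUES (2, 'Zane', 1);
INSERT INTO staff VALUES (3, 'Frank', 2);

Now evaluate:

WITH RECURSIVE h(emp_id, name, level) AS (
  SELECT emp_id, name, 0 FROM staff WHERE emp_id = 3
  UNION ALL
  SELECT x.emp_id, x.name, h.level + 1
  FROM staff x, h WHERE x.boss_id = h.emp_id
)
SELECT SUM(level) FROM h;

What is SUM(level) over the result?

Base: emp_id=3 (Frank) at level 0.
Iteration 1: rows with boss_id in {3} -> Karl (id 4, level 1), Tom (id 6, level 1), Heidi (id 10, level 1).
Iteration 2: rows with boss_id in {4,6,10} -> Raj (id 7, level 2), Nina (id 8, level 2), Uma (id 9, level 2).
Iteration 3: no rows with boss_id in {7,8,9}; recursion stops.
SUM(level) = 0 + 1 + 1 + 1 + 2 + 2 + 2 = 9.

9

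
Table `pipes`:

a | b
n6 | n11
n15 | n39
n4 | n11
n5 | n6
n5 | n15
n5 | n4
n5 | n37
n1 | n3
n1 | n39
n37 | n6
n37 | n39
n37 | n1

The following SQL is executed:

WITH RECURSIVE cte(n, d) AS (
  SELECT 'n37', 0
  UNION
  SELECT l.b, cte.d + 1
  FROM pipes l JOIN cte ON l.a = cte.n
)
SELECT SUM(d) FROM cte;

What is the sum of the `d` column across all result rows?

9

Base: (n37, d=0).
Iteration 1: edges from {n37} -> (n1, d=1), (n39, d=1), (n6, d=1).
Iteration 2: edges from {n1,n39,n6} -> (n11, d=2), (n3, d=2), (n39, d=2).
Iteration 3: no outgoing edges from {n11,n3,n39}; recursion stops.
SUM(d) = 0 + 1 + 1 + 1 + 2 + 2 + 2 = 9.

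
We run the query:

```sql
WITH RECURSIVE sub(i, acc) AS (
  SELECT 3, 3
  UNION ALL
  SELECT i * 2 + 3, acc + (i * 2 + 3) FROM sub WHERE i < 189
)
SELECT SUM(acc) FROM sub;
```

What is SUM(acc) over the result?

657

Base: i=3, acc=3.
Iteration 1: 3 < 189 holds -> i = 3 * 2 + 3 = 9, acc = 3 + 9 = 12.
Iteration 2: 9 < 189 holds -> i = 9 * 2 + 3 = 21, acc = 12 + 21 = 33.
Iteration 3: 21 < 189 holds -> i = 21 * 2 + 3 = 45, acc = 33 + 45 = 78.
Iteration 4: 45 < 189 holds -> i = 45 * 2 + 3 = 93, acc = 78 + 93 = 171.
Iteration 5: 93 < 189 holds -> i = 93 * 2 + 3 = 189, acc = 171 + 189 = 360.
Iteration 6: 189 < 189 fails; recursion stops.
SUM(acc) = 3 + 12 + 33 + 78 + 171 + 360 = 657.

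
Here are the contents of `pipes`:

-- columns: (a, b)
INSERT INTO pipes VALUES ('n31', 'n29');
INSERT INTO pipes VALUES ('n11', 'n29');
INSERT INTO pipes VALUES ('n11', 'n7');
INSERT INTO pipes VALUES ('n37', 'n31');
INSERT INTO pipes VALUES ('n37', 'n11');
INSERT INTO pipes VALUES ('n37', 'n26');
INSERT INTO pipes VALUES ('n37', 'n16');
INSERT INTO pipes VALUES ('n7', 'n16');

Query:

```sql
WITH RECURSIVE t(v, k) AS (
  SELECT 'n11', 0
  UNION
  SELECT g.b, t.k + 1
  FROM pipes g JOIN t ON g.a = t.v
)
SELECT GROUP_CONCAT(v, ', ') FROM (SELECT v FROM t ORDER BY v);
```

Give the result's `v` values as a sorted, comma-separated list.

Base: (n11, k=0).
Iteration 1: edges from {n11} -> (n29, k=1), (n7, k=1).
Iteration 2: edges from {n29,n7} -> (n16, k=2).
Iteration 3: no outgoing edges from {n16}; recursion stops.

n11, n16, n29, n7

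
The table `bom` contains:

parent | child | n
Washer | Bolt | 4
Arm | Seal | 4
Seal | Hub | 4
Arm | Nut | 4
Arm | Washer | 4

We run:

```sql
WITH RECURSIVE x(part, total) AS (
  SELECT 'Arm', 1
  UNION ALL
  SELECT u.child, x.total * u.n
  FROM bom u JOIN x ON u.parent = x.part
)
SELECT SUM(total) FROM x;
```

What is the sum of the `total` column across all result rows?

Base: (Arm, total=1).
Iteration 1: components of {Arm} -> Nut = 1*4 = 4, Seal = 1*4 = 4, Washer = 1*4 = 4.
Iteration 2: components of {Nut,Seal,Washer} -> Bolt = 4*4 = 16, Hub = 4*4 = 16.
Iteration 3: no further components; recursion stops.
SUM(total) = 1 + 4 + 4 + 4 + 16 + 16 = 45.

45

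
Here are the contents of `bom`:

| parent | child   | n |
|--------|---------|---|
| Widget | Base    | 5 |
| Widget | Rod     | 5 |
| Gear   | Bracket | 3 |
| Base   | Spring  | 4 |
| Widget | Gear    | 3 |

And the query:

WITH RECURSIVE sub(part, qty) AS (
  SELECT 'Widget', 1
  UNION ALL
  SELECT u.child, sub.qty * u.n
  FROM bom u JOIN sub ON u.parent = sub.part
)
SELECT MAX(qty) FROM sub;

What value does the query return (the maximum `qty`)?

20

Base: (Widget, qty=1).
Iteration 1: components of {Widget} -> Base = 1*5 = 5, Gear = 1*3 = 3, Rod = 1*5 = 5.
Iteration 2: components of {Base,Gear,Rod} -> Bracket = 3*3 = 9, Spring = 5*4 = 20.
Iteration 3: no further components; recursion stops.
qty values: 1, 3, 5, 5, 9, 20; the maximum is 20.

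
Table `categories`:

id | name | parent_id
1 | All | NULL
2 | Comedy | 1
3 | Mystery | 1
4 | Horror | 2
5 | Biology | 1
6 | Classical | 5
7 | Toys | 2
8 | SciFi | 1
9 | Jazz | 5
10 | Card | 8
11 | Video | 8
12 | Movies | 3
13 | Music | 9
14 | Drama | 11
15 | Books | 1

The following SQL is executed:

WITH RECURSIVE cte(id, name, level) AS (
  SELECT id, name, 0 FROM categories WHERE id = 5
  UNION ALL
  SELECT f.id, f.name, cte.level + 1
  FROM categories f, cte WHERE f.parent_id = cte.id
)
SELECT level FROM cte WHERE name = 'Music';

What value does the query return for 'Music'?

2

Base: id=5 (Biology) at level 0.
Iteration 1: rows with parent_id in {5} -> Classical (id 6, level 1), Jazz (id 9, level 1).
Iteration 2: rows with parent_id in {6,9} -> Music (id 13, level 2).
Iteration 3: no rows with parent_id in {13}; recursion stops.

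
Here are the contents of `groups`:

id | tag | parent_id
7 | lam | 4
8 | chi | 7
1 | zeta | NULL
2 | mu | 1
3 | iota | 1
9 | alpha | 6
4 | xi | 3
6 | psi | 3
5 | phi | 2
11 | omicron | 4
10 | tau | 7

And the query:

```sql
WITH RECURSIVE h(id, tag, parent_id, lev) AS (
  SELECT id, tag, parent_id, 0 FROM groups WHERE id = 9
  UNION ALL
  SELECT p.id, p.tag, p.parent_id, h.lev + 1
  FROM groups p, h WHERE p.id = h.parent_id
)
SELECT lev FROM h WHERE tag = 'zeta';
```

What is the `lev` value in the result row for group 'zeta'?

Base: id=9 (alpha), parent_id=6, lev 0.
Iteration 1: join on id=6 -> psi (id 6, parent_id=3, lev 1).
Iteration 2: join on id=3 -> iota (id 3, parent_id=1, lev 2).
Iteration 3: join on id=1 -> zeta (id 1, parent_id=NULL, lev 3).
Iteration 4: parent_id is NULL; no match; recursion stops.

3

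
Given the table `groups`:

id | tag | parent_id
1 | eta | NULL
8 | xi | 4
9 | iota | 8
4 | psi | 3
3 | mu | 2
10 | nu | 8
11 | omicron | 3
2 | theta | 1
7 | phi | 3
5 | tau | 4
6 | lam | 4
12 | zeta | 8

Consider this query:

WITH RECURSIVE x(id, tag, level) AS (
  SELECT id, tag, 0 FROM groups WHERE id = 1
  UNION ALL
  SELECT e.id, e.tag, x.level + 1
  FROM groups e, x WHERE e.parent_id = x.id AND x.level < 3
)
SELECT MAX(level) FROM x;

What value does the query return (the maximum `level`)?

Base: id=1 (eta) at level 0.
Iteration 1: rows with parent_id in {1} -> theta (id 2, level 1).
Iteration 2: rows with parent_id in {2} -> mu (id 3, level 2).
Iteration 3: rows with parent_id in {3} -> psi (id 4, level 3), phi (id 7, level 3), omicron (id 11, level 3).
Iteration 4: level < 3 fails for all current rows; recursion stops.
level values: 0, 1, 2, 3, 3, 3; the maximum is 3.

3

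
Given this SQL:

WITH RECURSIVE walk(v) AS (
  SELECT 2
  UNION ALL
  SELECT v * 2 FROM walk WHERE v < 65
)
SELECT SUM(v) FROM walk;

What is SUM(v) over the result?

254

Base: v=2.
Iteration 1: 2 < 65 holds -> v = 2 * 2 = 4.
Iteration 2: 4 < 65 holds -> v = 4 * 2 = 8.
Iteration 3: 8 < 65 holds -> v = 8 * 2 = 16.
Iteration 4: 16 < 65 holds -> v = 16 * 2 = 32.
Iteration 5: 32 < 65 holds -> v = 32 * 2 = 64.
Iteration 6: 64 < 65 holds -> v = 64 * 2 = 128.
Iteration 7: 128 < 65 fails; recursion stops.
SUM(v) = 2 + 4 + 8 + 16 + 32 + 64 + 128 = 254.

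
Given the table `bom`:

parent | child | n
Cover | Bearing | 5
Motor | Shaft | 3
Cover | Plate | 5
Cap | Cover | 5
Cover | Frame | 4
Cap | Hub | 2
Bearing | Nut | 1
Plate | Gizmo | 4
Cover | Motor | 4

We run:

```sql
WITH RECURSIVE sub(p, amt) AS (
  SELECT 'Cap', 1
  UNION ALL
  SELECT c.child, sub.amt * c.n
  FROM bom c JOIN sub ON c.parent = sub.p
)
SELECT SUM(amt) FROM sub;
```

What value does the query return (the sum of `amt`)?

283

Base: (Cap, amt=1).
Iteration 1: components of {Cap} -> Cover = 1*5 = 5, Hub = 1*2 = 2.
Iteration 2: components of {Cover,Hub} -> Bearing = 5*5 = 25, Frame = 5*4 = 20, Motor = 5*4 = 20, Plate = 5*5 = 25.
Iteration 3: components of {Bearing,Frame,Motor,Plate} -> Gizmo = 25*4 = 100, Nut = 25*1 = 25, Shaft = 20*3 = 60.
Iteration 4: no further components; recursion stops.
SUM(amt) = 1 + 5 + 2 + 20 + 20 + 25 + 25 + 60 + 100 + 25 = 283.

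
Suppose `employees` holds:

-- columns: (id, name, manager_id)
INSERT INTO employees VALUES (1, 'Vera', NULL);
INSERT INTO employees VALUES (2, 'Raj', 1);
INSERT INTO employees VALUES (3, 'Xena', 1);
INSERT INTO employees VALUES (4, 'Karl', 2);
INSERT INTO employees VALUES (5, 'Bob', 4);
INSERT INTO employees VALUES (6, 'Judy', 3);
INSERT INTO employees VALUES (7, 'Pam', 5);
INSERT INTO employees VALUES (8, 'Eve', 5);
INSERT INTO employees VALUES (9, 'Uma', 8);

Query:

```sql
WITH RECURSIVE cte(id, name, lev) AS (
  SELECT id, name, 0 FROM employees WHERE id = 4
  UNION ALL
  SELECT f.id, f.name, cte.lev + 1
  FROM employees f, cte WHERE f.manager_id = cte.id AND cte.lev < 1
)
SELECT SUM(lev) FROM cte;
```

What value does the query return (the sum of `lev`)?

Base: id=4 (Karl) at lev 0.
Iteration 1: rows with manager_id in {4} -> Bob (id 5, lev 1).
Iteration 2: lev < 1 fails for all current rows; recursion stops.
SUM(lev) = 0 + 1 = 1.

1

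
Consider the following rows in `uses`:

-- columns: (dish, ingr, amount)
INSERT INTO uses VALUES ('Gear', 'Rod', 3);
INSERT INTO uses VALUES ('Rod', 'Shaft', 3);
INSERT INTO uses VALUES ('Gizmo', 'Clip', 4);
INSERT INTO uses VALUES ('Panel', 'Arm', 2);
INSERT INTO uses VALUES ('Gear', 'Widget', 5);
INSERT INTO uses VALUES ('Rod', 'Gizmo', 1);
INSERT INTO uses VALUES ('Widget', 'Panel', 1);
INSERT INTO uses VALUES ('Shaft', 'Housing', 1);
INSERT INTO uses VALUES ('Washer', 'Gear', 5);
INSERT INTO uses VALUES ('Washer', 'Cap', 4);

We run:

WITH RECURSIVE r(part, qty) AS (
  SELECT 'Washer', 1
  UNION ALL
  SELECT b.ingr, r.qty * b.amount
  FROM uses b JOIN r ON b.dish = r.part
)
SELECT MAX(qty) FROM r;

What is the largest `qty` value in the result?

60

Base: (Washer, qty=1).
Iteration 1: components of {Washer} -> Cap = 1*4 = 4, Gear = 1*5 = 5.
Iteration 2: components of {Cap,Gear} -> Rod = 5*3 = 15, Widget = 5*5 = 25.
Iteration 3: components of {Rod,Widget} -> Gizmo = 15*1 = 15, Panel = 25*1 = 25, Shaft = 15*3 = 45.
Iteration 4: components of {Gizmo,Panel,Shaft} -> Arm = 25*2 = 50, Clip = 15*4 = 60, Housing = 45*1 = 45.
Iteration 5: no further components; recursion stops.
qty values: 1, 5, 4, 15, 25, 45, 15, 25, 45, 60, 50; the maximum is 60.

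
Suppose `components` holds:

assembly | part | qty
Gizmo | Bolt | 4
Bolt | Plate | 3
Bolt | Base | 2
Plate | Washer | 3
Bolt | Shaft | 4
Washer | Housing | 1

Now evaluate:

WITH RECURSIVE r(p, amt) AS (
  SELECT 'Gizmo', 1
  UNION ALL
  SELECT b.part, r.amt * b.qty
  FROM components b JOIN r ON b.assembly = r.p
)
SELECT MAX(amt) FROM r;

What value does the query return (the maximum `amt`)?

36

Base: (Gizmo, amt=1).
Iteration 1: components of {Gizmo} -> Bolt = 1*4 = 4.
Iteration 2: components of {Bolt} -> Base = 4*2 = 8, Plate = 4*3 = 12, Shaft = 4*4 = 16.
Iteration 3: components of {Base,Plate,Shaft} -> Washer = 12*3 = 36.
Iteration 4: components of {Washer} -> Housing = 36*1 = 36.
Iteration 5: no further components; recursion stops.
amt values: 1, 4, 12, 8, 16, 36, 36; the maximum is 36.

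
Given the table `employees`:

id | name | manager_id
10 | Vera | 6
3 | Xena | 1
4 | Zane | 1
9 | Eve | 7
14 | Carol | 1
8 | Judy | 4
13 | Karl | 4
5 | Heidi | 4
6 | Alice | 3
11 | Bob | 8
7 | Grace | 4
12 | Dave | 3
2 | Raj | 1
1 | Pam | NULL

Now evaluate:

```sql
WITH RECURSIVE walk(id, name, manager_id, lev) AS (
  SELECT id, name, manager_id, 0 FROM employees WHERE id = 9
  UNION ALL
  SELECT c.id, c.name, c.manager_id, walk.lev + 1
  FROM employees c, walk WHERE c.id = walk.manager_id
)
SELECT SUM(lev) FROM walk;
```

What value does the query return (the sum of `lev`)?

Base: id=9 (Eve), manager_id=7, lev 0.
Iteration 1: join on id=7 -> Grace (id 7, manager_id=4, lev 1).
Iteration 2: join on id=4 -> Zane (id 4, manager_id=1, lev 2).
Iteration 3: join on id=1 -> Pam (id 1, manager_id=NULL, lev 3).
Iteration 4: manager_id is NULL; no match; recursion stops.
SUM(lev) = 0 + 1 + 2 + 3 = 6.

6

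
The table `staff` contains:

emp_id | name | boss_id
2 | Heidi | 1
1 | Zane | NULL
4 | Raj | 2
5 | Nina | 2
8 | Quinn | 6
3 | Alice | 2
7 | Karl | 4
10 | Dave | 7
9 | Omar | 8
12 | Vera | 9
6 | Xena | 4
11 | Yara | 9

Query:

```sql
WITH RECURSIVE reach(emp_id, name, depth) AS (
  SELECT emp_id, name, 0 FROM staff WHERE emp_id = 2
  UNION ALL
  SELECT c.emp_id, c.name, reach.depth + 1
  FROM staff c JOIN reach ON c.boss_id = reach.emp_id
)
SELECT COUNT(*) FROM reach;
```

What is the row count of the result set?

Base: emp_id=2 (Heidi) at depth 0.
Iteration 1: rows with boss_id in {2} -> Alice (id 3, depth 1), Raj (id 4, depth 1), Nina (id 5, depth 1).
Iteration 2: rows with boss_id in {3,4,5} -> Xena (id 6, depth 2), Karl (id 7, depth 2).
Iteration 3: rows with boss_id in {6,7} -> Quinn (id 8, depth 3), Dave (id 10, depth 3).
Iteration 4: rows with boss_id in {8,10} -> Omar (id 9, depth 4).
Iteration 5: rows with boss_id in {9} -> Yara (id 11, depth 5), Vera (id 12, depth 5).
Iteration 6: no rows with boss_id in {11,12}; recursion stops.
Total rows emitted: 11.

11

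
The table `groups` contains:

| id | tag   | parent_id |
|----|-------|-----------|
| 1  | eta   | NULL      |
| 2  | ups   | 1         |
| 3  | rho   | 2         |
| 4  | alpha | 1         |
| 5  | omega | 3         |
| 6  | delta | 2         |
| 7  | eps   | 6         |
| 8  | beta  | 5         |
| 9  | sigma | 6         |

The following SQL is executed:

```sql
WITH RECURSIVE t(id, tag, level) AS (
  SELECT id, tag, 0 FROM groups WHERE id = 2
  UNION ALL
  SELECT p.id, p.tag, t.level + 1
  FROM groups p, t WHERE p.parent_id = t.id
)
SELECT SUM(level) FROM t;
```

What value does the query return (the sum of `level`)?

11

Base: id=2 (ups) at level 0.
Iteration 1: rows with parent_id in {2} -> rho (id 3, level 1), delta (id 6, level 1).
Iteration 2: rows with parent_id in {3,6} -> omega (id 5, level 2), eps (id 7, level 2), sigma (id 9, level 2).
Iteration 3: rows with parent_id in {5,7,9} -> beta (id 8, level 3).
Iteration 4: no rows with parent_id in {8}; recursion stops.
SUM(level) = 0 + 1 + 1 + 2 + 2 + 2 + 3 = 11.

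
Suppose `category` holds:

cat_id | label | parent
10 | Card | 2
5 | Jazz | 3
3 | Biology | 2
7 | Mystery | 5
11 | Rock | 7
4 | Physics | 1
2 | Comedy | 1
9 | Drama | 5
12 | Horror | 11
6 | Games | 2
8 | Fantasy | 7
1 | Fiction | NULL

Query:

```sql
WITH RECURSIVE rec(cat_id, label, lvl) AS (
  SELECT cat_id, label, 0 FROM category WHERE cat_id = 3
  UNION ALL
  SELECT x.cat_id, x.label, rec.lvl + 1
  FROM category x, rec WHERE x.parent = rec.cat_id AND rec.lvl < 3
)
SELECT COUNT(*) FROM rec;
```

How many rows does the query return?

6

Base: cat_id=3 (Biology) at lvl 0.
Iteration 1: rows with parent in {3} -> Jazz (id 5, lvl 1).
Iteration 2: rows with parent in {5} -> Mystery (id 7, lvl 2), Drama (id 9, lvl 2).
Iteration 3: rows with parent in {7,9} -> Fantasy (id 8, lvl 3), Rock (id 11, lvl 3).
Iteration 4: lvl < 3 fails for all current rows; recursion stops.
Total rows emitted: 6.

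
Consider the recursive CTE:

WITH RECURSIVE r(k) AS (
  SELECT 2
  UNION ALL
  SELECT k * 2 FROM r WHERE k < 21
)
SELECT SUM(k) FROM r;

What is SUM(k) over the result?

62

Base: k=2.
Iteration 1: 2 < 21 holds -> k = 2 * 2 = 4.
Iteration 2: 4 < 21 holds -> k = 4 * 2 = 8.
Iteration 3: 8 < 21 holds -> k = 8 * 2 = 16.
Iteration 4: 16 < 21 holds -> k = 16 * 2 = 32.
Iteration 5: 32 < 21 fails; recursion stops.
SUM(k) = 2 + 4 + 8 + 16 + 32 = 62.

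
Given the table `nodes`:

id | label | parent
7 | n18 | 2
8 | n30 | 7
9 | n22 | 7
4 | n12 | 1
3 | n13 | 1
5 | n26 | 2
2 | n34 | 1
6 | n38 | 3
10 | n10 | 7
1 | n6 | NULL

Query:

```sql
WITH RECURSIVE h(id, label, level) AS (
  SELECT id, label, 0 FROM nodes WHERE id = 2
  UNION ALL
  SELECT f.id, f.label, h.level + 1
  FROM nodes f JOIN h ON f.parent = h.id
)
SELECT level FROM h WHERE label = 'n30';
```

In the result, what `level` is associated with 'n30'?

2

Base: id=2 (n34) at level 0.
Iteration 1: rows with parent in {2} -> n26 (id 5, level 1), n18 (id 7, level 1).
Iteration 2: rows with parent in {5,7} -> n30 (id 8, level 2), n22 (id 9, level 2), n10 (id 10, level 2).
Iteration 3: no rows with parent in {8,9,10}; recursion stops.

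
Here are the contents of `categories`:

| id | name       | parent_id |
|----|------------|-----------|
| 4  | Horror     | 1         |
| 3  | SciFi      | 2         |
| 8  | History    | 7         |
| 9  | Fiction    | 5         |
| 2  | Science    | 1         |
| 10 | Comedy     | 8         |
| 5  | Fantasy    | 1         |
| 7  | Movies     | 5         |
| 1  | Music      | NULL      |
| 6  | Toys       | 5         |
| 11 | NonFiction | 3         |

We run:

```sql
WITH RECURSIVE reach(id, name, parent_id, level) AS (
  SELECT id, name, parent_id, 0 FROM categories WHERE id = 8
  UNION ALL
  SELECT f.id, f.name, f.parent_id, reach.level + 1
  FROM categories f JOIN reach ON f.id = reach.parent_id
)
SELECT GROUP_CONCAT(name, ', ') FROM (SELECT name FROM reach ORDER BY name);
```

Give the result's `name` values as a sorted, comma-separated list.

Fantasy, History, Movies, Music

Base: id=8 (History), parent_id=7, level 0.
Iteration 1: join on id=7 -> Movies (id 7, parent_id=5, level 1).
Iteration 2: join on id=5 -> Fantasy (id 5, parent_id=1, level 2).
Iteration 3: join on id=1 -> Music (id 1, parent_id=NULL, level 3).
Iteration 4: parent_id is NULL; no match; recursion stops.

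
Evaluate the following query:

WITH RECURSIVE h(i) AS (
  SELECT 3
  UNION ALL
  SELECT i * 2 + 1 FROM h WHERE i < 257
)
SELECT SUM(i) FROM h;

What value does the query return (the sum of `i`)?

Base: i=3.
Iteration 1: 3 < 257 holds -> i = 3 * 2 + 1 = 7.
Iteration 2: 7 < 257 holds -> i = 7 * 2 + 1 = 15.
Iteration 3: 15 < 257 holds -> i = 15 * 2 + 1 = 31.
Iteration 4: 31 < 257 holds -> i = 31 * 2 + 1 = 63.
Iteration 5: 63 < 257 holds -> i = 63 * 2 + 1 = 127.
Iteration 6: 127 < 257 holds -> i = 127 * 2 + 1 = 255.
Iteration 7: 255 < 257 holds -> i = 255 * 2 + 1 = 511.
Iteration 8: 511 < 257 fails; recursion stops.
SUM(i) = 3 + 7 + 15 + 31 + 63 + 127 + 255 + 511 = 1012.

1012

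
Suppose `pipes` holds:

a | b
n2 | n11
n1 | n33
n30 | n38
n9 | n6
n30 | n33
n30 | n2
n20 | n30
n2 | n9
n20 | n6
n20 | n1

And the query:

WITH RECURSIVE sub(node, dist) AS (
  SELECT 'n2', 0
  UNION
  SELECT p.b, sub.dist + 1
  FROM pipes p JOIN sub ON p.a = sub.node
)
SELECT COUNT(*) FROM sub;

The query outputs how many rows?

4

Base: (n2, dist=0).
Iteration 1: edges from {n2} -> (n11, dist=1), (n9, dist=1).
Iteration 2: edges from {n11,n9} -> (n6, dist=2).
Iteration 3: no outgoing edges from {n6}; recursion stops.
Total rows emitted: 4.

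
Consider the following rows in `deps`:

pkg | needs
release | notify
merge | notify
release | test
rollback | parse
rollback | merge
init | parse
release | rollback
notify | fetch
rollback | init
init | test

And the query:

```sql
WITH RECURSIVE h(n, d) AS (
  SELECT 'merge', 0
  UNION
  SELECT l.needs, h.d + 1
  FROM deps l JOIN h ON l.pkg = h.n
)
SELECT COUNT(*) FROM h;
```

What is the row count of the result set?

Base: (merge, d=0).
Iteration 1: edges from {merge} -> (notify, d=1).
Iteration 2: edges from {notify} -> (fetch, d=2).
Iteration 3: no outgoing edges from {fetch}; recursion stops.
Total rows emitted: 3.

3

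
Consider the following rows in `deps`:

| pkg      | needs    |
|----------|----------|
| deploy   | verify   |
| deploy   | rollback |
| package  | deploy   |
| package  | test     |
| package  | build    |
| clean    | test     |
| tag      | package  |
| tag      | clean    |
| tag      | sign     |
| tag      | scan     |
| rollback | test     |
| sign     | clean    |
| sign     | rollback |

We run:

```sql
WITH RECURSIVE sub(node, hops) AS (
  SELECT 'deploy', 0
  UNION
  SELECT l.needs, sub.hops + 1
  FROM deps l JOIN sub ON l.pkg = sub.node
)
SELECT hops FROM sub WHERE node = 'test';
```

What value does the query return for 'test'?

Base: (deploy, hops=0).
Iteration 1: edges from {deploy} -> (rollback, hops=1), (verify, hops=1).
Iteration 2: edges from {rollback,verify} -> (test, hops=2).
Iteration 3: no outgoing edges from {test}; recursion stops.

2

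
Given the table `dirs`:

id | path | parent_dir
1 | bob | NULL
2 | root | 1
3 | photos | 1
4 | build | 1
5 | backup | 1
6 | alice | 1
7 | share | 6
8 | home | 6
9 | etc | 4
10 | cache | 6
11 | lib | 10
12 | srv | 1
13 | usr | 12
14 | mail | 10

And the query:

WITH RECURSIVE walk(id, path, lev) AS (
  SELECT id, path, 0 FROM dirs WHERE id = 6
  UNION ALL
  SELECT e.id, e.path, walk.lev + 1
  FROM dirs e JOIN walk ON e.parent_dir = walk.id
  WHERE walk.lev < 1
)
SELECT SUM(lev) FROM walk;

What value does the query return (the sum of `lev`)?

3

Base: id=6 (alice) at lev 0.
Iteration 1: rows with parent_dir in {6} -> share (id 7, lev 1), home (id 8, lev 1), cache (id 10, lev 1).
Iteration 2: lev < 1 fails for all current rows; recursion stops.
SUM(lev) = 0 + 1 + 1 + 1 = 3.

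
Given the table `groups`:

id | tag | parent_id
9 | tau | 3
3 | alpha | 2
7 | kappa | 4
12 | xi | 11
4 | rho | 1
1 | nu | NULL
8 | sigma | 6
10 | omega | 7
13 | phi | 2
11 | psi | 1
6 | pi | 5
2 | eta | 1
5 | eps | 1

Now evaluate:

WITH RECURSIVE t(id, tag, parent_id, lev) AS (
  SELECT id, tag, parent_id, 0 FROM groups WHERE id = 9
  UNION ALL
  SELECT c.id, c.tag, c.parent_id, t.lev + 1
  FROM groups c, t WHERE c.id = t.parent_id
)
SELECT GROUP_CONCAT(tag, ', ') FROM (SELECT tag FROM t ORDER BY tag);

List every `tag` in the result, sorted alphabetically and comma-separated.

alpha, eta, nu, tau

Base: id=9 (tau), parent_id=3, lev 0.
Iteration 1: join on id=3 -> alpha (id 3, parent_id=2, lev 1).
Iteration 2: join on id=2 -> eta (id 2, parent_id=1, lev 2).
Iteration 3: join on id=1 -> nu (id 1, parent_id=NULL, lev 3).
Iteration 4: parent_id is NULL; no match; recursion stops.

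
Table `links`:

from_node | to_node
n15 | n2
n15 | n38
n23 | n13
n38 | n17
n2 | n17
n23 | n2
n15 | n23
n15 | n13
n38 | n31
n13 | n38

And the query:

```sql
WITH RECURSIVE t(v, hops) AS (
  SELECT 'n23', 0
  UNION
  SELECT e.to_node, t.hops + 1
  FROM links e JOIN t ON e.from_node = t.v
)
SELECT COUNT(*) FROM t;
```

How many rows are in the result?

7

Base: (n23, hops=0).
Iteration 1: edges from {n23} -> (n13, hops=1), (n2, hops=1).
Iteration 2: edges from {n13,n2} -> (n17, hops=2), (n38, hops=2).
Iteration 3: edges from {n17,n38} -> (n17, hops=3), (n31, hops=3).
Iteration 4: no outgoing edges from {n17,n31}; recursion stops.
Total rows emitted: 7.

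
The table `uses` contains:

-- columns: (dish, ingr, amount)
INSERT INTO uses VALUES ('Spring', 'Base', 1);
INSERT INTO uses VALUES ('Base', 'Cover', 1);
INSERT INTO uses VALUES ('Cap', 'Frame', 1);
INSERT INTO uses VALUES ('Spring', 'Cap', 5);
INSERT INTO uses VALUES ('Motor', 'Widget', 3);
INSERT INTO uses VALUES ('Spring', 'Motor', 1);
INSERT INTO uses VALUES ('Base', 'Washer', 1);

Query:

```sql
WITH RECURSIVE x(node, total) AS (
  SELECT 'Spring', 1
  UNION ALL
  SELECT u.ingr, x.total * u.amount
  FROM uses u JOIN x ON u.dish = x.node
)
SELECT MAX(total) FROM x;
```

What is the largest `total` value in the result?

5

Base: (Spring, total=1).
Iteration 1: components of {Spring} -> Base = 1*1 = 1, Cap = 1*5 = 5, Motor = 1*1 = 1.
Iteration 2: components of {Base,Cap,Motor} -> Cover = 1*1 = 1, Frame = 5*1 = 5, Washer = 1*1 = 1, Widget = 1*3 = 3.
Iteration 3: no further components; recursion stops.
total values: 1, 5, 1, 1, 5, 1, 1, 3; the maximum is 5.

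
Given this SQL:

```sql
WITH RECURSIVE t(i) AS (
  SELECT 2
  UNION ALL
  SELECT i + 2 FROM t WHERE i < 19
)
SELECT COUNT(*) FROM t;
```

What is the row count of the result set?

Base: i=2.
Iteration 1: 2 < 19 holds -> i = 2 + 2 = 4.
Iteration 2: 4 < 19 holds -> i = 4 + 2 = 6.
Iteration 3: 6 < 19 holds -> i = 6 + 2 = 8.
Iteration 4: 8 < 19 holds -> i = 8 + 2 = 10.
Iteration 5: 10 < 19 holds -> i = 10 + 2 = 12.
Iteration 6: 12 < 19 holds -> i = 12 + 2 = 14.
Iteration 7: 14 < 19 holds -> i = 14 + 2 = 16.
Iteration 8: 16 < 19 holds -> i = 16 + 2 = 18.
Iteration 9: 18 < 19 holds -> i = 18 + 2 = 20.
Iteration 10: 20 < 19 fails; recursion stops.
Total rows emitted: 10.

10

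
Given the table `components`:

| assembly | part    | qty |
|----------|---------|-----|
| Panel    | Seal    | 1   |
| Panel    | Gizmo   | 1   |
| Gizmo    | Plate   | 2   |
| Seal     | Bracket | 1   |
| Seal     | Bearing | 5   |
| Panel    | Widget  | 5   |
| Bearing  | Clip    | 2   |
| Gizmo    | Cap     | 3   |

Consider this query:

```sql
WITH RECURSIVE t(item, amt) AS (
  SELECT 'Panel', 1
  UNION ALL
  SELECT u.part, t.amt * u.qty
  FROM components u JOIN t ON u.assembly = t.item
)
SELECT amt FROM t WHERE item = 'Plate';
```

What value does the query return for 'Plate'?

Base: (Panel, amt=1).
Iteration 1: components of {Panel} -> Gizmo = 1*1 = 1, Seal = 1*1 = 1, Widget = 1*5 = 5.
Iteration 2: components of {Gizmo,Seal,Widget} -> Bearing = 1*5 = 5, Bracket = 1*1 = 1, Cap = 1*3 = 3, Plate = 1*2 = 2.
Iteration 3: components of {Bearing,Bracket,Cap,Plate} -> Clip = 5*2 = 10.
Iteration 4: no further components; recursion stops.

2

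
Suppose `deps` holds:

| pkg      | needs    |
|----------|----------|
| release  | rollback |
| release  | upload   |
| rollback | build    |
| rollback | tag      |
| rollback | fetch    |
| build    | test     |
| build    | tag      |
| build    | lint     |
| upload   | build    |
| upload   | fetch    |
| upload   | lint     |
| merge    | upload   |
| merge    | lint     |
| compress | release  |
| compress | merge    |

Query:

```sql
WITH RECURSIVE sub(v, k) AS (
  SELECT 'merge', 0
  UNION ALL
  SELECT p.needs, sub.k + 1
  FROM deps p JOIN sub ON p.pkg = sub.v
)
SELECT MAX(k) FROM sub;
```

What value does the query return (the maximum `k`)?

3

Base: (merge, k=0).
Iteration 1: edges from {merge} -> (lint, k=1), (upload, k=1).
Iteration 2: edges from {lint,upload} -> (build, k=2), (fetch, k=2), (lint, k=2).
Iteration 3: edges from {build,fetch,lint} -> (lint, k=3), (tag, k=3), (test, k=3).
Iteration 4: no outgoing edges from {lint,tag,test}; recursion stops.
k values: 0, 1, 1, 2, 2, 2, 3, 3, 3; the maximum is 3.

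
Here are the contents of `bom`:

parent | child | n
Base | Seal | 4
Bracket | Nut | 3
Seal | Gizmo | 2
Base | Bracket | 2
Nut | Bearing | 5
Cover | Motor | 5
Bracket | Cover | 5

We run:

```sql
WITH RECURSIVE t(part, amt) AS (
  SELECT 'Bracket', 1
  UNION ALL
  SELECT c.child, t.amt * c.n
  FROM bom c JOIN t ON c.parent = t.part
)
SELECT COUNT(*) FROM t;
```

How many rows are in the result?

Base: (Bracket, amt=1).
Iteration 1: components of {Bracket} -> Cover = 1*5 = 5, Nut = 1*3 = 3.
Iteration 2: components of {Cover,Nut} -> Bearing = 3*5 = 15, Motor = 5*5 = 25.
Iteration 3: no further components; recursion stops.
Total rows emitted: 5.

5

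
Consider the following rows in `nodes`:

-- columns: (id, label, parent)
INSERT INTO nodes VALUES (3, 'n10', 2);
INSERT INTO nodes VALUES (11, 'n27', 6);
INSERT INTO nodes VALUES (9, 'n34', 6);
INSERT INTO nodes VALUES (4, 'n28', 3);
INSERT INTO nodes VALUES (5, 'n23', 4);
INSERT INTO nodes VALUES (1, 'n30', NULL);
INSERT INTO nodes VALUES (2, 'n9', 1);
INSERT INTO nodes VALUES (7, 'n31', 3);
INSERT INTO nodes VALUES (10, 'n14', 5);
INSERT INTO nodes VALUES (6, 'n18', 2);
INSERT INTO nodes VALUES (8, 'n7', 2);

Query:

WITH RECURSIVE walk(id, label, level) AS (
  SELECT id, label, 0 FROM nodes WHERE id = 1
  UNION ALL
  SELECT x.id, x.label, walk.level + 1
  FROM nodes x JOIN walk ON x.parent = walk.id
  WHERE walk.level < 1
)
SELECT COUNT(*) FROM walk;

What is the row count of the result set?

2

Base: id=1 (n30) at level 0.
Iteration 1: rows with parent in {1} -> n9 (id 2, level 1).
Iteration 2: level < 1 fails for all current rows; recursion stops.
Total rows emitted: 2.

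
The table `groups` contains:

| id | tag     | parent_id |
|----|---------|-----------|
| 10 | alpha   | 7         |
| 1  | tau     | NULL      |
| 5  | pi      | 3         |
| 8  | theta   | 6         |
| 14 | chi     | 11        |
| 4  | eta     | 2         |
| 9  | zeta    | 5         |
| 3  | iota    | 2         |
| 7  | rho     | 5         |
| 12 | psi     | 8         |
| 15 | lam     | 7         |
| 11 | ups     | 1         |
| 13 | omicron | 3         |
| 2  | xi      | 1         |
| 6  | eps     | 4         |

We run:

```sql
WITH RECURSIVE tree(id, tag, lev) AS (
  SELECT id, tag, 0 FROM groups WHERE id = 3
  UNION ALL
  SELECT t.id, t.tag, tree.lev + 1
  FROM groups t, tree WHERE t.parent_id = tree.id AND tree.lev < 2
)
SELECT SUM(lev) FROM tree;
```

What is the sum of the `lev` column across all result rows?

6

Base: id=3 (iota) at lev 0.
Iteration 1: rows with parent_id in {3} -> pi (id 5, lev 1), omicron (id 13, lev 1).
Iteration 2: rows with parent_id in {5,13} -> rho (id 7, lev 2), zeta (id 9, lev 2).
Iteration 3: lev < 2 fails for all current rows; recursion stops.
SUM(lev) = 0 + 1 + 1 + 2 + 2 = 6.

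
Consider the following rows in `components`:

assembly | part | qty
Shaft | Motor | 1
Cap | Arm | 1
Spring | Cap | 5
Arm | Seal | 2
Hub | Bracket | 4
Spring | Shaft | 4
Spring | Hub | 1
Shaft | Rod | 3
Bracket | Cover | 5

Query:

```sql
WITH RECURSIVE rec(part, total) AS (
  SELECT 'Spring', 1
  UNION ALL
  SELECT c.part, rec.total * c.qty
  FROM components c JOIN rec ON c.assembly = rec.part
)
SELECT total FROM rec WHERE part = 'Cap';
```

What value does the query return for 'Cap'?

5

Base: (Spring, total=1).
Iteration 1: components of {Spring} -> Cap = 1*5 = 5, Hub = 1*1 = 1, Shaft = 1*4 = 4.
Iteration 2: components of {Cap,Hub,Shaft} -> Arm = 5*1 = 5, Bracket = 1*4 = 4, Motor = 4*1 = 4, Rod = 4*3 = 12.
Iteration 3: components of {Arm,Bracket,Motor,Rod} -> Cover = 4*5 = 20, Seal = 5*2 = 10.
Iteration 4: no further components; recursion stops.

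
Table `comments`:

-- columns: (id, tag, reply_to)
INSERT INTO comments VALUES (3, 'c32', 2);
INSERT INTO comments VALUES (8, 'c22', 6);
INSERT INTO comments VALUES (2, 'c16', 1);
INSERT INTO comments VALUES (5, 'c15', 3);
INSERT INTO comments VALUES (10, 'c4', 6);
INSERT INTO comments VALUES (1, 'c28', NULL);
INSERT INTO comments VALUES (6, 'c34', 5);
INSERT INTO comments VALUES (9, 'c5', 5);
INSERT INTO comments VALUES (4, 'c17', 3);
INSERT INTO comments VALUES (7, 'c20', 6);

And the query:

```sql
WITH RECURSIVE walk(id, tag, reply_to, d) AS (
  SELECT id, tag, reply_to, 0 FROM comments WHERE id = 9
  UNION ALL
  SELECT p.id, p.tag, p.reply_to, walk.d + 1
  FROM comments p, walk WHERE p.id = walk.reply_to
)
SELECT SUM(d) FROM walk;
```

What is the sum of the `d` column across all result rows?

Base: id=9 (c5), reply_to=5, d 0.
Iteration 1: join on id=5 -> c15 (id 5, reply_to=3, d 1).
Iteration 2: join on id=3 -> c32 (id 3, reply_to=2, d 2).
Iteration 3: join on id=2 -> c16 (id 2, reply_to=1, d 3).
Iteration 4: join on id=1 -> c28 (id 1, reply_to=NULL, d 4).
Iteration 5: reply_to is NULL; no match; recursion stops.
SUM(d) = 0 + 1 + 2 + 3 + 4 = 10.

10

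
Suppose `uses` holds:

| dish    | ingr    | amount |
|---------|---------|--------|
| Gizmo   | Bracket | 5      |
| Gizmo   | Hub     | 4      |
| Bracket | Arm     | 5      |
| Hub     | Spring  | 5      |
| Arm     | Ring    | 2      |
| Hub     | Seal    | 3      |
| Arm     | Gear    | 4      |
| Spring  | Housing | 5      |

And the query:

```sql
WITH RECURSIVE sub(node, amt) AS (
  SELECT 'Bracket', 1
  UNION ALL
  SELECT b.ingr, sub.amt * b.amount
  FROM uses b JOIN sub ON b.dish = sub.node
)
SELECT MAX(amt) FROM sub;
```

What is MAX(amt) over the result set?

Base: (Bracket, amt=1).
Iteration 1: components of {Bracket} -> Arm = 1*5 = 5.
Iteration 2: components of {Arm} -> Gear = 5*4 = 20, Ring = 5*2 = 10.
Iteration 3: no further components; recursion stops.
amt values: 1, 5, 10, 20; the maximum is 20.

20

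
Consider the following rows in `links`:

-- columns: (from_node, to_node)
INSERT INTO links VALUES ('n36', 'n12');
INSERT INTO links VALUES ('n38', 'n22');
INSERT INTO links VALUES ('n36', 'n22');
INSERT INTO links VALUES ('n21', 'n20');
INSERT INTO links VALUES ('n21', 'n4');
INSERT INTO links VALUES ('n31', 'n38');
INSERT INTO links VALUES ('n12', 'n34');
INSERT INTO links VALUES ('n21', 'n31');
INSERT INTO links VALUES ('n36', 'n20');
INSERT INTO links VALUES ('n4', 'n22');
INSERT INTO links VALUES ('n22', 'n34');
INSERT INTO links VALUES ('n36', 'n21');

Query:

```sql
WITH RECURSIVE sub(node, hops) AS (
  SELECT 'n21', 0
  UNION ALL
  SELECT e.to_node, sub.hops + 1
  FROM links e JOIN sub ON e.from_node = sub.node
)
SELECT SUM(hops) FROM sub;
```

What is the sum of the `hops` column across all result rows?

Base: (n21, hops=0).
Iteration 1: edges from {n21} -> (n20, hops=1), (n31, hops=1), (n4, hops=1).
Iteration 2: edges from {n20,n31,n4} -> (n22, hops=2), (n38, hops=2).
Iteration 3: edges from {n22,n38} -> (n22, hops=3), (n34, hops=3).
Iteration 4: edges from {n22,n34} -> (n34, hops=4).
Iteration 5: no outgoing edges from {n34}; recursion stops.
SUM(hops) = 0 + 1 + 1 + 1 + 2 + 2 + 3 + 3 + 4 = 17.

17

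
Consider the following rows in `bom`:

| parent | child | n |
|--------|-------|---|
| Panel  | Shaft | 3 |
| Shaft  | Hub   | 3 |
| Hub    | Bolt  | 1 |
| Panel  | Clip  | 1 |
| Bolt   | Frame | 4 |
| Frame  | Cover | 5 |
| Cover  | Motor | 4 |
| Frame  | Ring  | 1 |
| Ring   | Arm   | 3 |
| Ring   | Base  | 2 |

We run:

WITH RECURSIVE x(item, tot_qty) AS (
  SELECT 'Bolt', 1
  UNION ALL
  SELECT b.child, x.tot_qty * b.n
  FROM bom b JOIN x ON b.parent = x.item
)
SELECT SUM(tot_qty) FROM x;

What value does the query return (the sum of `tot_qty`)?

Base: (Bolt, tot_qty=1).
Iteration 1: components of {Bolt} -> Frame = 1*4 = 4.
Iteration 2: components of {Frame} -> Cover = 4*5 = 20, Ring = 4*1 = 4.
Iteration 3: components of {Cover,Ring} -> Arm = 4*3 = 12, Base = 4*2 = 8, Motor = 20*4 = 80.
Iteration 4: no further components; recursion stops.
SUM(tot_qty) = 1 + 4 + 20 + 4 + 80 + 12 + 8 = 129.

129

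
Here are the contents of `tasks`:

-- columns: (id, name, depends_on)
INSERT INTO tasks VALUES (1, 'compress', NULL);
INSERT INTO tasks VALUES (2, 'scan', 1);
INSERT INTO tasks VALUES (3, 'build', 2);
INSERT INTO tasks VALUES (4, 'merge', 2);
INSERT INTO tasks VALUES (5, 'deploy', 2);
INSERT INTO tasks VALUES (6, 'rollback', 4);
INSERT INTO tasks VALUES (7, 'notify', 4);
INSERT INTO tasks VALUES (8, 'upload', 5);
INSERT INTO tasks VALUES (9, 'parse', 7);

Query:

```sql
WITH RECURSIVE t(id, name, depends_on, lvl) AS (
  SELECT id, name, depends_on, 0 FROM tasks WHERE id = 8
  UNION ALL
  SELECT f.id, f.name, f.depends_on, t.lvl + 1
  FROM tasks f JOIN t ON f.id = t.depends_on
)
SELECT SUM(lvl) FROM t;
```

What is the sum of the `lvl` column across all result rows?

Base: id=8 (upload), depends_on=5, lvl 0.
Iteration 1: join on id=5 -> deploy (id 5, depends_on=2, lvl 1).
Iteration 2: join on id=2 -> scan (id 2, depends_on=1, lvl 2).
Iteration 3: join on id=1 -> compress (id 1, depends_on=NULL, lvl 3).
Iteration 4: depends_on is NULL; no match; recursion stops.
SUM(lvl) = 0 + 1 + 2 + 3 = 6.

6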